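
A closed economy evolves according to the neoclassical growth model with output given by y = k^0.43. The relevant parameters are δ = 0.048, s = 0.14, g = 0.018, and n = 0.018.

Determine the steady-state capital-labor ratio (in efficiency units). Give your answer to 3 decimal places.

In steady state, investment equals break-even investment: s·k^α = (n + g + δ)·k.
Dividing both sides by k: k^(1−α) = s / (n + g + δ).
k^0.57 = 0.14 / (0.018 + 0.018 + 0.048) = 0.14 / 0.084 = 1.6667
k* = 1.6667^(1/0.57) ≈ 2.4503

k* ≈ 2.450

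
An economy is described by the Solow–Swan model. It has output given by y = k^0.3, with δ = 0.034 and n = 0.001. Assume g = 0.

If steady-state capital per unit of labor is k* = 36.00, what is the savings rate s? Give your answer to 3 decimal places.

s ≈ 0.430

In steady state, investment equals break-even investment: s·k^α = (n + δ)·k.
So s / (n + δ) = (k*)^(1−α) = 36.00^0.7 = 12.2860.
Therefore s = 12.2860 × (n + δ) = 12.2860 × 0.035 = 0.4300.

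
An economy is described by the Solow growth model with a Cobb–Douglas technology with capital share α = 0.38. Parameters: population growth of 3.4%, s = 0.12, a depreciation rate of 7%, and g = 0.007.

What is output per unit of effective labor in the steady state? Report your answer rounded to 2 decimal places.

y* ≈ 1.05

In steady state, investment equals break-even investment: s·k^α = (n + g + δ)·k.
Rearranging, k^(1−α) = s / (n + g + δ).
k^0.62 = 0.12 / (0.034 + 0.007 + 0.070) = 0.12 / 0.111 = 1.0811
k* = 1.0811^(1/0.62) ≈ 1.1340
y* = (k*)^α = 1.1340^0.38 ≈ 1.0489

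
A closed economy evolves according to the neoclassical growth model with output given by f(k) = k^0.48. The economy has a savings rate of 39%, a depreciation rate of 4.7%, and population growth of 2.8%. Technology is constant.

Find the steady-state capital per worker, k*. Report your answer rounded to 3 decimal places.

Steady state requires s·f(k) = (n + δ)·k, i.e. s·k^α = (n + δ)·k.
Dividing both sides by k: k^(1−α) = s / (n + δ).
k^0.52 = 0.39 / (0.028 + 0.047) = 0.39 / 0.075 = 5.2000
k* = 5.2000^(1/0.52) ≈ 23.8193

k* = 23.819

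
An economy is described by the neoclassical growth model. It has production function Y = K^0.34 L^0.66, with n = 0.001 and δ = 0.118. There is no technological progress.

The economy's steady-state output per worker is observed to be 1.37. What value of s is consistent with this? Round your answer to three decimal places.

s ≈ 0.219

At the steady state, Δk = 0, so s·k^α = (n + δ)·k.
Since y* = [s/(n + δ)]^(α/(1−α)), we have s/(n + δ) = (y*)^((1−α)/α) = 1.37^1.9412 = 1.8425.
Therefore s = 1.8425 × (n + δ) = 1.8425 × 0.119 = 0.2193.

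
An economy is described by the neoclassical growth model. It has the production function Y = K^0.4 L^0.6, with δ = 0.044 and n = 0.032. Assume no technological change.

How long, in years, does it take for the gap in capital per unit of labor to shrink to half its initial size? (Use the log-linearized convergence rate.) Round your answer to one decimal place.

Near the steady state the convergence rate is λ = (1 − α)(n + δ).
λ = (1 − 0.4) × 0.076 = 0.6 × 0.076 = 0.0456
Half-life = ln 2 / λ = 0.6931 / 0.0456 ≈ 15.20 years

about 15.2 years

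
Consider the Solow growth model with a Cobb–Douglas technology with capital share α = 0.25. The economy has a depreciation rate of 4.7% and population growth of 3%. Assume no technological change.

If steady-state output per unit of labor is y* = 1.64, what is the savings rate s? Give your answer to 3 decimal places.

Steady state requires s·f(k) = (n + δ)·k, i.e. s·k^α = (n + δ)·k.
Since y* = [s/(n + δ)]^(α/(1−α)), we have s/(n + δ) = (y*)^((1−α)/α) = 1.64^3 = 4.4109.
Therefore s = 4.4109 × (n + δ) = 4.4109 × 0.077 = 0.3396.

s ≈ 0.340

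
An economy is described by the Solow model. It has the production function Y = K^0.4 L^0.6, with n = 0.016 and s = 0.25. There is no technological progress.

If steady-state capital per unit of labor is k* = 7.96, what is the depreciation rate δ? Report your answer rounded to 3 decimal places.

δ ≈ 0.056

At the steady state, Δk = 0, so s·k^α = (n + δ)·k.
So s / (n + δ) = (k*)^(1−α) = 7.96^0.6 = 3.4717.
Therefore n + δ = s / 3.4717 = 0.25 / 3.4717 = 0.0720, so δ = 0.0720 − 0.016 = 0.0560.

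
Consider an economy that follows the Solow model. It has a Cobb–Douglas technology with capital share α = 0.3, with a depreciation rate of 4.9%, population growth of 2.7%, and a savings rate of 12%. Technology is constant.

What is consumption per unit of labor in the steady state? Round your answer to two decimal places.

c* = 1.07

Steady state requires s·f(k) = (n + δ)·k, i.e. s·k^α = (n + δ)·k.
Rearranging, k^(1−α) = s / (n + δ).
k^0.7 = 0.12 / (0.027 + 0.049) = 0.12 / 0.076 = 1.5789
k* = 1.5789^(1/0.7) ≈ 1.9203
y* = (k*)^α = 1.9203^0.3 ≈ 1.2162
c* = (1 − s)·y* = (1 − 0.12) × 1.2162 ≈ 1.0703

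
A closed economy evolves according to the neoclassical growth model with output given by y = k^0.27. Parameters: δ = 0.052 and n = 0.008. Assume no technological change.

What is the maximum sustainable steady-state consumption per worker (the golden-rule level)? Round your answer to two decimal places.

At the golden rule, f'(k) = n + δ, so α·k^(α−1) = n + δ and k_gold = (α/(n + δ))^(1/(1−α)).
k_gold = (0.27/0.060)^(1/0.73) = 4.5000^1.3699 ≈ 7.8494
c_gold = f(k_gold) − (n + δ)·k_gold = 1.7442 − 0.060×7.8494 ≈ 1.2732

c_gold ≈ 1.27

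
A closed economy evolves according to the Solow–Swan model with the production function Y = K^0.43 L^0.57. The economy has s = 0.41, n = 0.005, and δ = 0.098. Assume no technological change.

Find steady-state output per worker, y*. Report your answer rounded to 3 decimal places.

y* = 2.835

At the steady state, Δk = 0, so s·k^α = (n + δ)·k.
Dividing both sides by k: k^(1−α) = s / (n + δ).
k^0.57 = 0.41 / (0.005 + 0.098) = 0.41 / 0.103 = 3.9806
k* = 3.9806^(1/0.57) ≈ 11.2860
y* = (k*)^α = 11.2860^0.43 ≈ 2.8353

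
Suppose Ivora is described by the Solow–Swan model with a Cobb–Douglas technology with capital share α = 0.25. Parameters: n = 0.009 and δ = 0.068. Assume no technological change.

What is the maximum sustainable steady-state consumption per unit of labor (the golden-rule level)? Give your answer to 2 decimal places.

At the golden rule, f'(k) = n + δ, so α·k^(α−1) = n + δ and k_gold = (α/(n + δ))^(1/(1−α)).
k_gold = (0.25/0.077)^(1/0.75) = 3.2468^1.3333 ≈ 4.8075
c_gold = f(k_gold) − (n + δ)·k_gold = 1.4807 − 0.077×4.8075 ≈ 1.1105

c_gold ≈ 1.11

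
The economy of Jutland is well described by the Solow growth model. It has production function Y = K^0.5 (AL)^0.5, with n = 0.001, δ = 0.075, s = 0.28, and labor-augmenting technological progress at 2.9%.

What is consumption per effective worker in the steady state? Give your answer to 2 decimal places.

Steady state requires s·f(k) = (n + g + δ)·k, i.e. s·k^α = (n + g + δ)·k.
Dividing both sides by k: k^(1−α) = s / (n + g + δ).
k^0.5 = 0.28 / (0.001 + 0.029 + 0.075) = 0.28 / 0.105 = 2.6667
k* = 2.6667^(1/0.5) ≈ 7.1113
y* = (k*)^α = 7.1113^0.5 ≈ 2.6667
c* = (1 − s)·y* = (1 − 0.28) × 2.6667 ≈ 1.9200

c* = 1.92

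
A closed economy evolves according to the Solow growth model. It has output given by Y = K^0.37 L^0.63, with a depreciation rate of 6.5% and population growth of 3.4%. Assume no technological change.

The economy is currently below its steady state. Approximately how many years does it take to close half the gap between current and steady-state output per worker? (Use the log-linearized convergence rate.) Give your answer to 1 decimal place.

Near the steady state the convergence rate is λ = (1 − α)(n + δ).
λ = (1 − 0.37) × 0.099 = 0.63 × 0.099 = 0.06237
Half-life = ln 2 / λ = 0.6931 / 0.06237 ≈ 11.11 years

half-life ≈ 11.1 years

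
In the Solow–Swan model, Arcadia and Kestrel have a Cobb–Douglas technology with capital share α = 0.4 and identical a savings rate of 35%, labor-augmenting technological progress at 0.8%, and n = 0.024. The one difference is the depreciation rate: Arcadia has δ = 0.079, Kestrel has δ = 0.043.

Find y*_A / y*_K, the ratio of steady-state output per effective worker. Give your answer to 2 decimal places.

Steady-state y* = [s/(n + g + δ)]^(α/(1−α)), so the ratio is [ (s_A/(n + g + δ)_A) / (s_K/(n + g + δ)_K) ]^0.6667.
s_A/(n + g + δ)_A = 0.35/0.111 = 3.1532; s_K/(n + g + δ)_K = 0.35/0.075 = 4.6667.
Ratio = (3.1532/4.6667)^0.6667 = 0.6757^0.6667 ≈ 0.7700

ratio ≈ 0.77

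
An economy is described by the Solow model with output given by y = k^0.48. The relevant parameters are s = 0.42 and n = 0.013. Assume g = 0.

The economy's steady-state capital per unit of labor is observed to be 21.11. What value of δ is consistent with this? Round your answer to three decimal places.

Steady state requires s·f(k) = (n + δ)·k, i.e. s·k^α = (n + δ)·k.
So s / (n + δ) = (k*)^(1−α) = 21.11^0.52 = 4.8835.
Therefore n + δ = s / 4.8835 = 0.42 / 4.8835 = 0.0860, so δ = 0.0860 − 0.013 = 0.0730.

δ ≈ 0.073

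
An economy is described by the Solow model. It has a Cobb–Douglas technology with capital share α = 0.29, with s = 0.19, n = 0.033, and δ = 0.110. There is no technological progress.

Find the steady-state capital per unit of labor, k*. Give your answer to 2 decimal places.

k* = 1.49

Steady state requires s·f(k) = (n + δ)·k, i.e. s·k^α = (n + δ)·k.
Rearranging, k^(1−α) = s / (n + δ).
k^0.71 = 0.19 / (0.033 + 0.110) = 0.19 / 0.143 = 1.3287
k* = 1.3287^(1/0.71) ≈ 1.4922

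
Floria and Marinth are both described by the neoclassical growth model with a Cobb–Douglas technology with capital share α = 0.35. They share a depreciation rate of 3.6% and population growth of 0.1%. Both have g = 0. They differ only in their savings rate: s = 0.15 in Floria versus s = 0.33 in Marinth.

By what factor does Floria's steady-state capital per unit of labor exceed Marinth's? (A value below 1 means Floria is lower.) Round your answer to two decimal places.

ratio ≈ 0.30

Steady-state k* = [s/(n + δ)]^(1/(1−α)), so the ratio is [ (s_F/(n + δ)_F) / (s_M/(n + δ)_M) ]^1.5385.
s_F/(n + δ)_F = 0.15/0.037 = 4.0541; s_M/(n + δ)_M = 0.33/0.037 = 8.9189.
Ratio = (4.0541/8.9189)^1.5385 = 0.4546^1.5385 ≈ 0.2973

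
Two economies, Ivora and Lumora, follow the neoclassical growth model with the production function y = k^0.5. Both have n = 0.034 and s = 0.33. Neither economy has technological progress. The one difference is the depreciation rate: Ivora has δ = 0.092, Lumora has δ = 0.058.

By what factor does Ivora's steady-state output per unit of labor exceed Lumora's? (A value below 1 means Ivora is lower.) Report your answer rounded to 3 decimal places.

y*_I / y*_L ≈ 0.730

Steady-state y* = [s/(n + δ)]^(α/(1−α)), so the ratio is [ (s_I/(n + δ)_I) / (s_L/(n + δ)_L) ]^1.
s_I/(n + δ)_I = 0.33/0.126 = 2.6190; s_L/(n + δ)_L = 0.33/0.092 = 3.5870.
Ratio = (2.6190/3.5870)^1 = 0.7301^1 ≈ 0.7301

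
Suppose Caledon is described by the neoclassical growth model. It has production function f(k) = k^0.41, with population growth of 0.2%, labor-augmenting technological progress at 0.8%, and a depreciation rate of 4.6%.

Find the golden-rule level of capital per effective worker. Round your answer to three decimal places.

The golden rule sets f'(k) = n + g + δ, i.e. α·k^(α−1) = n + g + δ.
So k^(1−α) = α / (n + g + δ) = 0.41 / 0.056 = 7.3214.
k_gold = 7.3214^(1/0.59) ≈ 29.2021

k_gold ≈ 29.202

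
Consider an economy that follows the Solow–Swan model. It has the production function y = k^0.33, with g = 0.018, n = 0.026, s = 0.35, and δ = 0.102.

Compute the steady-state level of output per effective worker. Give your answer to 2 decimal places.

y* = 1.54

In steady state, investment equals break-even investment: s·k^α = (n + g + δ)·k.
Rearranging, k^(1−α) = s / (n + g + δ).
k^0.67 = 0.35 / (0.026 + 0.018 + 0.102) = 0.35 / 0.146 = 2.3973
k* = 2.3973^(1/0.67) ≈ 3.6877
y* = (k*)^α = 3.6877^0.33 ≈ 1.5383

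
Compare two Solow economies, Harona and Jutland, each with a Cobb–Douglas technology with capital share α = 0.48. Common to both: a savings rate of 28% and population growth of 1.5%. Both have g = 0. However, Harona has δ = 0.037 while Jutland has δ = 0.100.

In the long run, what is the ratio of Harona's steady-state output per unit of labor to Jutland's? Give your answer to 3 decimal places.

Steady-state y* = [s/(n + δ)]^(α/(1−α)), so the ratio is [ (s_H/(n + δ)_H) / (s_J/(n + δ)_J) ]^0.9231.
s_H/(n + δ)_H = 0.28/0.052 = 5.3846; s_J/(n + δ)_J = 0.28/0.115 = 2.4348.
Ratio = (5.3846/2.4348)^0.9231 = 2.2115^0.9231 ≈ 2.0806

ratio ≈ 2.081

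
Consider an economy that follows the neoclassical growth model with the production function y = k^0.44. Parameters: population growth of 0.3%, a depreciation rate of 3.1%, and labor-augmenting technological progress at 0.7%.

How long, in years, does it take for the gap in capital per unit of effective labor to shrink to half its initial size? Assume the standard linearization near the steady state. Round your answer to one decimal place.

Near the steady state the convergence rate is λ = (1 − α)(n + g + δ).
λ = (1 − 0.44) × 0.041 = 0.56 × 0.041 = 0.02296
Half-life = ln 2 / λ = 0.6931 / 0.02296 ≈ 30.19 years

t_½ ≈ 30.2 years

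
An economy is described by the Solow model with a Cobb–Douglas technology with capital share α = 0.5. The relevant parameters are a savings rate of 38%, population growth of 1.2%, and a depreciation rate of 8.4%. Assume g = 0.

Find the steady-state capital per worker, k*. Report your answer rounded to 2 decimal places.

Steady state requires s·f(k) = (n + δ)·k, i.e. s·k^α = (n + δ)·k.
Rearranging, k^(1−α) = s / (n + δ).
k^0.5 = 0.38 / (0.012 + 0.084) = 0.38 / 0.096 = 3.9583
k* = 3.9583^(1/0.5) ≈ 15.6681

k* = 15.67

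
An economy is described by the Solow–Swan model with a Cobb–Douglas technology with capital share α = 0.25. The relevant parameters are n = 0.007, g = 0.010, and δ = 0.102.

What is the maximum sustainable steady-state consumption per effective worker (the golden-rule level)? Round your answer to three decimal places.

At the golden rule, f'(k) = n + g + δ, so α·k^(α−1) = n + g + δ and k_gold = (α/(n + g + δ))^(1/(1−α)).
k_gold = (0.25/0.119)^(1/0.75) = 2.1008^1.3333 ≈ 2.6905
c_gold = f(k_gold) − (n + g + δ)·k_gold = 1.2807 − 0.119×2.6905 ≈ 0.9605

c_gold ≈ 0.961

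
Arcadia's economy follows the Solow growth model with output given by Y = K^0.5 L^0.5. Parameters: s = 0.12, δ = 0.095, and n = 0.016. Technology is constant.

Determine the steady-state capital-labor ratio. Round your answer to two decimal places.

k* ≈ 1.17

At the steady state, Δk = 0, so s·k^α = (n + δ)·k.
Dividing both sides by k: k^(1−α) = s / (n + δ).
k^0.5 = 0.12 / (0.016 + 0.095) = 0.12 / 0.111 = 1.0811
k* = 1.0811^(1/0.5) ≈ 1.1688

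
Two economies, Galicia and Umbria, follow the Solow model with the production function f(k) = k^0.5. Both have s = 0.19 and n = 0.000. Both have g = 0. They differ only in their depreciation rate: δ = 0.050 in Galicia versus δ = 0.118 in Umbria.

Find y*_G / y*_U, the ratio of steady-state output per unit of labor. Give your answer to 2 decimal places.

ratio ≈ 2.36

Steady-state y* = [s/(n + δ)]^(α/(1−α)), so the ratio is [ (s_G/(n + δ)_G) / (s_U/(n + δ)_U) ]^1.
s_G/(n + δ)_G = 0.19/0.050 = 3.8000; s_U/(n + δ)_U = 0.19/0.118 = 1.6102.
Ratio = (3.8000/1.6102)^1 = 2.3600^1 ≈ 2.3600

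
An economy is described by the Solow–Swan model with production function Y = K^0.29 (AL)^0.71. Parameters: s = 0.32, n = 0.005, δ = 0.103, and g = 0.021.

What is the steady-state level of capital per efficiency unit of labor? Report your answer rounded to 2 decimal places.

In steady state, investment equals break-even investment: s·k^α = (n + g + δ)·k.
Rearranging, k^(1−α) = s / (n + g + δ).
k^0.71 = 0.32 / (0.005 + 0.021 + 0.103) = 0.32 / 0.129 = 2.4806
k* = 2.4806^(1/0.71) ≈ 3.5951

k* = 3.60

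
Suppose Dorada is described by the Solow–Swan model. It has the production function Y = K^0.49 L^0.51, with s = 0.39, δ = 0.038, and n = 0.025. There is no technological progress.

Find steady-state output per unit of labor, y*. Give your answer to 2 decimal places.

y* ≈ 5.76

At the steady state, Δk = 0, so s·k^α = (n + δ)·k.
Rearranging, k^(1−α) = s / (n + δ).
k^0.51 = 0.39 / (0.025 + 0.038) = 0.39 / 0.063 = 6.1905
k* = 6.1905^(1/0.51) ≈ 35.6782
y* = (k*)^α = 35.6782^0.49 ≈ 5.7634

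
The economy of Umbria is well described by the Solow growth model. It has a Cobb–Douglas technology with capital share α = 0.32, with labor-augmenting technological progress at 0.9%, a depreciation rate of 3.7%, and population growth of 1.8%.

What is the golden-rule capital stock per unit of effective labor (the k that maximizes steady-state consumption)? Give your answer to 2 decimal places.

The golden rule sets f'(k) = n + g + δ, i.e. α·k^(α−1) = n + g + δ.
So k^(1−α) = α / (n + g + δ) = 0.32 / 0.064 = 5.0000.
k_gold = 5.0000^(1/0.68) ≈ 10.6634

k_gold ≈ 10.66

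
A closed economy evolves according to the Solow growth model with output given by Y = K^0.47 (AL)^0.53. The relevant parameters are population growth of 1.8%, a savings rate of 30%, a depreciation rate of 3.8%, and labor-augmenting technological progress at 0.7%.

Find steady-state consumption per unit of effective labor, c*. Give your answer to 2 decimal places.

In steady state, investment equals break-even investment: s·k^α = (n + g + δ)·k.
Rearranging, k^(1−α) = s / (n + g + δ).
k^0.53 = 0.30 / (0.018 + 0.007 + 0.038) = 0.30 / 0.063 = 4.7619
k* = 4.7619^(1/0.53) ≈ 19.0034
y* = (k*)^α = 19.0034^0.47 ≈ 3.9907
c* = (1 − s)·y* = (1 − 0.30) × 3.9907 ≈ 2.7935

c* = 2.79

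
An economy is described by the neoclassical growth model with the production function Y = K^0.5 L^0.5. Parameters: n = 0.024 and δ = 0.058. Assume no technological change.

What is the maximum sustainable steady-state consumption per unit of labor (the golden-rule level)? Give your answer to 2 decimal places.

At the golden rule, f'(k) = n + δ, so α·k^(α−1) = n + δ and k_gold = (α/(n + δ))^(1/(1−α)).
k_gold = (0.5/0.082)^(1/0.5) = 6.0976^2 ≈ 37.1807
c_gold = f(k_gold) − (n + δ)·k_gold = 6.0976 − 0.082×37.1807 ≈ 3.0488

c_gold ≈ 3.05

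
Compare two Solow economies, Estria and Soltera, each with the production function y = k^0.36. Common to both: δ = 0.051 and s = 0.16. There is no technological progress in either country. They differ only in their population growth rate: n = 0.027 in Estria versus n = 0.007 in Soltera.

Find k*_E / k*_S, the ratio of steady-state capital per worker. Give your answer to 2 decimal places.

Steady-state k* = [s/(n + δ)]^(1/(1−α)), so the ratio is [ (s_E/(n + δ)_E) / (s_S/(n + δ)_S) ]^1.5625.
s_E/(n + δ)_E = 0.16/0.078 = 2.0513; s_S/(n + δ)_S = 0.16/0.058 = 2.7586.
Ratio = (2.0513/2.7586)^1.5625 = 0.7436^1.5625 ≈ 0.6295

ratio ≈ 0.63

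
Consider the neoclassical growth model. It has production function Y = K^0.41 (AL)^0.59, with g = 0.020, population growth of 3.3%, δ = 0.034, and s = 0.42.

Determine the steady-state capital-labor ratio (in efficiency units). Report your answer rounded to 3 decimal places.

k* ≈ 14.417

In steady state, investment equals break-even investment: s·k^α = (n + g + δ)·k.
Rearranging, k^(1−α) = s / (n + g + δ).
k^0.59 = 0.42 / (0.033 + 0.020 + 0.034) = 0.42 / 0.087 = 4.8276
k* = 4.8276^(1/0.59) ≈ 14.4167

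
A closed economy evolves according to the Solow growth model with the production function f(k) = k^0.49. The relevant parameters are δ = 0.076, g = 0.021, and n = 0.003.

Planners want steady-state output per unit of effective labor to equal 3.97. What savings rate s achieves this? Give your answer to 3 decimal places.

s ≈ 0.420

In steady state, investment equals break-even investment: s·k^α = (n + g + δ)·k.
Since y* = [s/(n + g + δ)]^(α/(1−α)), we have s/(n + g + δ) = (y*)^((1−α)/α) = 3.97^1.0408 = 4.1997.
Therefore s = 4.1997 × (n + g + δ) = 4.1997 × 0.100 = 0.4200.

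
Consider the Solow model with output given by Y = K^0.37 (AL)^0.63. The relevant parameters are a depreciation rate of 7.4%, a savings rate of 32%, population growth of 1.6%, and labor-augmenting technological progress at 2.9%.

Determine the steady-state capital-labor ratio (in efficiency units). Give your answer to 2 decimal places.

Steady state requires s·f(k) = (n + g + δ)·k, i.e. s·k^α = (n + g + δ)·k.
Dividing both sides by k: k^(1−α) = s / (n + g + δ).
k^0.63 = 0.32 / (0.016 + 0.029 + 0.074) = 0.32 / 0.119 = 2.6891
k* = 2.6891^(1/0.63) ≈ 4.8075

k* ≈ 4.81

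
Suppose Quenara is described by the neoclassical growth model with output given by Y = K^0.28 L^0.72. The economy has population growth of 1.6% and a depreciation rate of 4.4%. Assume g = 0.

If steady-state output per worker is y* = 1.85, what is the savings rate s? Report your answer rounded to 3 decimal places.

Steady state requires s·f(k) = (n + δ)·k, i.e. s·k^α = (n + δ)·k.
Since y* = [s/(n + δ)]^(α/(1−α)), we have s/(n + δ) = (y*)^((1−α)/α) = 1.85^2.5714 = 4.8641.
Therefore s = 4.8641 × (n + δ) = 4.8641 × 0.060 = 0.2918.

s ≈ 0.292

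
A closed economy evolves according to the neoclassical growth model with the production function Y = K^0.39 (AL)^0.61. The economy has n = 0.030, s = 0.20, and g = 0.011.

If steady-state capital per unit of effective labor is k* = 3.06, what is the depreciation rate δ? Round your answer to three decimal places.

δ ≈ 0.060

Steady state requires s·f(k) = (n + g + δ)·k, i.e. s·k^α = (n + g + δ)·k.
So s / (n + g + δ) = (k*)^(1−α) = 3.06^0.61 = 1.9783.
Therefore n + g + δ = s / 1.9783 = 0.20 / 1.9783 = 0.1011, so δ = 0.1011 − 0.041 = 0.0601.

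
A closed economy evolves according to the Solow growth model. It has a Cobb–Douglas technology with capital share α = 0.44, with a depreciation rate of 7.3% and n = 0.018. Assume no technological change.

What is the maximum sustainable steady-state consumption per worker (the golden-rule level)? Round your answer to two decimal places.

c_gold ≈ 1.93

At the golden rule, f'(k) = n + δ, so α·k^(α−1) = n + δ and k_gold = (α/(n + δ))^(1/(1−α)).
k_gold = (0.44/0.091)^(1/0.56) = 4.8352^1.7857 ≈ 16.6786
c_gold = f(k_gold) − (n + δ)·k_gold = 3.4495 − 0.091×16.6786 ≈ 1.9317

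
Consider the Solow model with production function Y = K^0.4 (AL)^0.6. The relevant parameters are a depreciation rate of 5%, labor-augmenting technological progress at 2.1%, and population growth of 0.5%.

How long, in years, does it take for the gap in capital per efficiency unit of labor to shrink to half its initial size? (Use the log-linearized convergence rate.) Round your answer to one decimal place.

Near the steady state the convergence rate is λ = (1 − α)(n + g + δ).
λ = (1 − 0.4) × 0.076 = 0.6 × 0.076 = 0.0456
Half-life = ln 2 / λ = 0.6931 / 0.0456 ≈ 15.20 years

t_½ ≈ 15.2 years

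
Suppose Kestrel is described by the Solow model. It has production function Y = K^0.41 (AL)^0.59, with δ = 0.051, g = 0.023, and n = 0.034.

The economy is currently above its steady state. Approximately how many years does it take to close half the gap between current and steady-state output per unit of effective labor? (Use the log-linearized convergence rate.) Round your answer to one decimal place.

about 10.9 years

Near the steady state the convergence rate is λ = (1 − α)(n + g + δ).
λ = (1 − 0.41) × 0.108 = 0.59 × 0.108 = 0.06372
Half-life = ln 2 / λ = 0.6931 / 0.06372 ≈ 10.88 years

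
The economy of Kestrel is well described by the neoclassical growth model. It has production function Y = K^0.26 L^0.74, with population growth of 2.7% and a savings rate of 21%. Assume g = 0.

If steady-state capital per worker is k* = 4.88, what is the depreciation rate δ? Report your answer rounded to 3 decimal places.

Steady state requires s·f(k) = (n + δ)·k, i.e. s·k^α = (n + δ)·k.
So s / (n + δ) = (k*)^(1−α) = 4.88^0.74 = 3.2317.
Therefore n + δ = s / 3.2317 = 0.21 / 3.2317 = 0.0650, so δ = 0.0650 − 0.027 = 0.0380.

δ ≈ 0.038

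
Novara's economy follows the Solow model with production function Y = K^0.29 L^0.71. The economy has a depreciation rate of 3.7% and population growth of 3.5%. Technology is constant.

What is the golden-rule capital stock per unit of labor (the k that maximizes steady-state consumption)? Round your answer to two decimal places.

k_gold ≈ 7.12

The golden rule sets f'(k) = n + δ, i.e. α·k^(α−1) = n + δ.
So k^(1−α) = α / (n + δ) = 0.29 / 0.072 = 4.0278.
k_gold = 4.0278^(1/0.71) ≈ 7.1155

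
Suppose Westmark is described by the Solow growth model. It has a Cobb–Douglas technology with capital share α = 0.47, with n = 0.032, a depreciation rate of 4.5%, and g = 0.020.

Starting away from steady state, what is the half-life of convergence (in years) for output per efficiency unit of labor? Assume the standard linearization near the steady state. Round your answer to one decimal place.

about 13.5 years

Near the steady state the convergence rate is λ = (1 − α)(n + g + δ).
λ = (1 − 0.47) × 0.097 = 0.53 × 0.097 = 0.05141
Half-life = ln 2 / λ = 0.6931 / 0.05141 ≈ 13.48 years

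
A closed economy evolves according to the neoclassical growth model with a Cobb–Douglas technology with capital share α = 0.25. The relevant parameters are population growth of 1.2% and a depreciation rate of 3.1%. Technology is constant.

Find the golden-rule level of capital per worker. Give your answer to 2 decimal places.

k_gold ≈ 10.45

The golden rule sets f'(k) = n + δ, i.e. α·k^(α−1) = n + δ.
So k^(1−α) = α / (n + δ) = 0.25 / 0.043 = 5.8140.
k_gold = 5.8140^(1/0.75) ≈ 10.4544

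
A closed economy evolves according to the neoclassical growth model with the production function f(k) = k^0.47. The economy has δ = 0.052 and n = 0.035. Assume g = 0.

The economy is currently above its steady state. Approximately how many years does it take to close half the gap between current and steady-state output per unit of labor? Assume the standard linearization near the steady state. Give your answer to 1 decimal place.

Near the steady state the convergence rate is λ = (1 − α)(n + δ).
λ = (1 − 0.47) × 0.087 = 0.53 × 0.087 = 0.04611
Half-life = ln 2 / λ = 0.6931 / 0.04611 ≈ 15.03 years

t_½ ≈ 15.0 years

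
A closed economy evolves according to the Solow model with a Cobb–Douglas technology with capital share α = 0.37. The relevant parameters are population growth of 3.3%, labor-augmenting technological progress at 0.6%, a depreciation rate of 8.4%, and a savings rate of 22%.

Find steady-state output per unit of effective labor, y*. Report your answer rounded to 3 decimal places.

y* ≈ 1.407

At the steady state, Δk = 0, so s·k^α = (n + g + δ)·k.
Rearranging, k^(1−α) = s / (n + g + δ).
k^0.63 = 0.22 / (0.033 + 0.006 + 0.084) = 0.22 / 0.123 = 1.7886
k* = 1.7886^(1/0.63) ≈ 2.5166
y* = (k*)^α = 2.5166^0.37 ≈ 1.4070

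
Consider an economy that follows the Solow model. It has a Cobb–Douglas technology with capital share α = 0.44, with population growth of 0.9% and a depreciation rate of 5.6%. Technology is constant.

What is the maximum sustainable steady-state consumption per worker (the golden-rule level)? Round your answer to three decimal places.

At the golden rule, f'(k) = n + δ, so α·k^(α−1) = n + δ and k_gold = (α/(n + δ))^(1/(1−α)).
k_gold = (0.44/0.065)^(1/0.56) = 6.7692^1.7857 ≈ 30.4152
c_gold = f(k_gold) − (n + δ)·k_gold = 4.4932 − 0.065×30.4152 ≈ 2.5162

c_gold ≈ 2.516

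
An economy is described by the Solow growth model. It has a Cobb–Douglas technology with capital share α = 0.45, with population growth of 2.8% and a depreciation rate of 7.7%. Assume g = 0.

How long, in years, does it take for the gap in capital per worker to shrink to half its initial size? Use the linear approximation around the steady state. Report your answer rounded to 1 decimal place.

about 12.0 years

Near the steady state the convergence rate is λ = (1 − α)(n + δ).
λ = (1 − 0.45) × 0.105 = 0.55 × 0.105 = 0.05775
Half-life = ln 2 / λ = 0.6931 / 0.05775 ≈ 12.00 years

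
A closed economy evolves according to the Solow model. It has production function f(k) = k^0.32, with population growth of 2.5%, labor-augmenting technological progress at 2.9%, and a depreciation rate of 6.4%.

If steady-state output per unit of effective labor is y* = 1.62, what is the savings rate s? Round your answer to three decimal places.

s ≈ 0.329

At the steady state, Δk = 0, so s·k^α = (n + g + δ)·k.
Since y* = [s/(n + g + δ)]^(α/(1−α)), we have s/(n + g + δ) = (y*)^((1−α)/α) = 1.62^2.125 = 2.7875.
Therefore s = 2.7875 × (n + g + δ) = 2.7875 × 0.118 = 0.3289.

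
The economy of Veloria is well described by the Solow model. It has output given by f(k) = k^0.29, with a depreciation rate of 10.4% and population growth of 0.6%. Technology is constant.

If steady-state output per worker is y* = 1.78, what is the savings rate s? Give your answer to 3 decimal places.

s ≈ 0.451

At the steady state, Δk = 0, so s·k^α = (n + δ)·k.
Since y* = [s/(n + δ)]^(α/(1−α)), we have s/(n + δ) = (y*)^((1−α)/α) = 1.78^2.4483 = 4.1030.
Therefore s = 4.1030 × (n + δ) = 4.1030 × 0.110 = 0.4513.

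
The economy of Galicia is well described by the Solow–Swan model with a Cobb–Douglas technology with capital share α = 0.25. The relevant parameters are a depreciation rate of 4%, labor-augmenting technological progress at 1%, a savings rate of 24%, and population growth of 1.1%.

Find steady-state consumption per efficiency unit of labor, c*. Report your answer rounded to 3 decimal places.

c* ≈ 1.200

In steady state, investment equals break-even investment: s·k^α = (n + g + δ)·k.
Rearranging, k^(1−α) = s / (n + g + δ).
k^0.75 = 0.24 / (0.011 + 0.010 + 0.040) = 0.24 / 0.061 = 3.9344
k* = 3.9344^(1/0.75) ≈ 6.2111
y* = (k*)^α = 6.2111^0.25 ≈ 1.5787
c* = (1 − s)·y* = (1 − 0.24) × 1.5787 ≈ 1.1998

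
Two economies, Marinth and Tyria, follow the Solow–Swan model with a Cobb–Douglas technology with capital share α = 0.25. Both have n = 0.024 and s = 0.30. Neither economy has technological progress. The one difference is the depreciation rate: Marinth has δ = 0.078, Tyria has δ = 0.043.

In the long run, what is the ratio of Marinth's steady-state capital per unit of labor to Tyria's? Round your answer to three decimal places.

Steady-state k* = [s/(n + δ)]^(1/(1−α)), so the ratio is [ (s_M/(n + δ)_M) / (s_T/(n + δ)_T) ]^1.3333.
s_M/(n + δ)_M = 0.30/0.102 = 2.9412; s_T/(n + δ)_T = 0.30/0.067 = 4.4776.
Ratio = (2.9412/4.4776)^1.3333 = 0.6569^1.3333 ≈ 0.5710

k*_M / k*_T ≈ 0.571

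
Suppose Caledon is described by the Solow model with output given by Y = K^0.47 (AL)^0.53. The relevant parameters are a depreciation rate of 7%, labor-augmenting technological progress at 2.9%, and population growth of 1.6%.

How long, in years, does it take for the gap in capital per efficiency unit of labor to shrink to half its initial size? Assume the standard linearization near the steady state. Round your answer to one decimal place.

about 11.4 years

Near the steady state the convergence rate is λ = (1 − α)(n + g + δ).
λ = (1 − 0.47) × 0.115 = 0.53 × 0.115 = 0.06095
Half-life = ln 2 / λ = 0.6931 / 0.06095 ≈ 11.37 years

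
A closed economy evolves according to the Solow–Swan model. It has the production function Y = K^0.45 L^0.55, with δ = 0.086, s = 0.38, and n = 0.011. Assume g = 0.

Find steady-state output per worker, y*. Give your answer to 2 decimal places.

y* = 3.06

At the steady state, Δk = 0, so s·k^α = (n + δ)·k.
Dividing both sides by k: k^(1−α) = s / (n + δ).
k^0.55 = 0.38 / (0.011 + 0.086) = 0.38 / 0.097 = 3.9175
k* = 3.9175^(1/0.55) ≈ 11.9729
y* = (k*)^α = 11.9729^0.45 ≈ 3.0563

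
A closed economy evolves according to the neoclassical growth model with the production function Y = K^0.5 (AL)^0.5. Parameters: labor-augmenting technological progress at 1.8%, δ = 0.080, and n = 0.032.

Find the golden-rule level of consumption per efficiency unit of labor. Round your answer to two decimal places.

c_gold ≈ 1.92

At the golden rule, f'(k) = n + g + δ, so α·k^(α−1) = n + g + δ and k_gold = (α/(n + g + δ))^(1/(1−α)).
k_gold = (0.5/0.130)^(1/0.5) = 3.8462^2 ≈ 14.7933
c_gold = f(k_gold) − (n + g + δ)·k_gold = 3.8462 − 0.130×14.7933 ≈ 1.9231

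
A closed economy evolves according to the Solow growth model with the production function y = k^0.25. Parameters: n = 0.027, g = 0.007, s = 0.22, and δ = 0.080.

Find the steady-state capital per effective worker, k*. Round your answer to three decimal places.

In steady state, investment equals break-even investment: s·k^α = (n + g + δ)·k.
Dividing both sides by k: k^(1−α) = s / (n + g + δ).
k^0.75 = 0.22 / (0.027 + 0.007 + 0.080) = 0.22 / 0.114 = 1.9298
k* = 1.9298^(1/0.75) ≈ 2.4026

k* ≈ 2.403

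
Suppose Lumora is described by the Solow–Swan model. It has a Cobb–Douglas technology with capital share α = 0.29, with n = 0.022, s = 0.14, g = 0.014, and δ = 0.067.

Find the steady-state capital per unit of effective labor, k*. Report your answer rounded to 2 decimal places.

In steady state, investment equals break-even investment: s·k^α = (n + g + δ)·k.
Rearranging, k^(1−α) = s / (n + g + δ).
k^0.71 = 0.14 / (0.022 + 0.014 + 0.067) = 0.14 / 0.103 = 1.3592
k* = 1.3592^(1/0.71) ≈ 1.5407

k* ≈ 1.54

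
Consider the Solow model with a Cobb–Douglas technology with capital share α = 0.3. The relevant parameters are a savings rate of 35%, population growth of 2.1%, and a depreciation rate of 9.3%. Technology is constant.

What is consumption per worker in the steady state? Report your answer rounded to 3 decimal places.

c* = 1.051

Steady state requires s·f(k) = (n + δ)·k, i.e. s·k^α = (n + δ)·k.
Rearranging, k^(1−α) = s / (n + δ).
k^0.7 = 0.35 / (0.021 + 0.093) = 0.35 / 0.114 = 3.0702
k* = 3.0702^(1/0.7) ≈ 4.9654
y* = (k*)^α = 4.9654^0.3 ≈ 1.6173
c* = (1 − s)·y* = (1 − 0.35) × 1.6173 ≈ 1.0512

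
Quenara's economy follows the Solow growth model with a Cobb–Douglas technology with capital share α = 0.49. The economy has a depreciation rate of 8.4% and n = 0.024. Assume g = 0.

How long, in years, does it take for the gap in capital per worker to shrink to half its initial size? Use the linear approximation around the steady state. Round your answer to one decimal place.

Near the steady state the convergence rate is λ = (1 − α)(n + δ).
λ = (1 − 0.49) × 0.108 = 0.51 × 0.108 = 0.05508
Half-life = ln 2 / λ = 0.6931 / 0.05508 ≈ 12.58 years

t_½ ≈ 12.6 years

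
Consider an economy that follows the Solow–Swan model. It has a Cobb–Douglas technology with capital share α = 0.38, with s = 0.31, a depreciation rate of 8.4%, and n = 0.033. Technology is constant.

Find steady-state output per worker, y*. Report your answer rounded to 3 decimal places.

y* ≈ 1.817

At the steady state, Δk = 0, so s·k^α = (n + δ)·k.
Dividing both sides by k: k^(1−α) = s / (n + δ).
k^0.62 = 0.31 / (0.033 + 0.084) = 0.31 / 0.117 = 2.6496
k* = 2.6496^(1/0.62) ≈ 4.8145
y* = (k*)^α = 4.8145^0.38 ≈ 1.8171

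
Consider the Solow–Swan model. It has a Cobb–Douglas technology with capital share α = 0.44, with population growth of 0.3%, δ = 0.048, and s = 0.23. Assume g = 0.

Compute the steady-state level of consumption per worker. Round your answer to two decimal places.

Steady state requires s·f(k) = (n + δ)·k, i.e. s·k^α = (n + δ)·k.
Dividing both sides by k: k^(1−α) = s / (n + δ).
k^0.56 = 0.23 / (0.003 + 0.048) = 0.23 / 0.051 = 4.5098
k* = 4.5098^(1/0.56) ≈ 14.7278
y* = (k*)^α = 14.7278^0.44 ≈ 3.2657
c* = (1 − s)·y* = (1 − 0.23) × 3.2657 ≈ 2.5146

c* ≈ 2.51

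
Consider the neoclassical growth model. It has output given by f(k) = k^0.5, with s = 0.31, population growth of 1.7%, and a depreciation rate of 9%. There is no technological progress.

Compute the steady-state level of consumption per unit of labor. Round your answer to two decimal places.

Steady state requires s·f(k) = (n + δ)·k, i.e. s·k^α = (n + δ)·k.
Rearranging, k^(1−α) = s / (n + δ).
k^0.5 = 0.31 / (0.017 + 0.090) = 0.31 / 0.107 = 2.8972
k* = 2.8972^(1/0.5) ≈ 8.3938
y* = (k*)^α = 8.3938^0.5 ≈ 2.8972
c* = (1 − s)·y* = (1 − 0.31) × 2.8972 ≈ 1.9991

c* ≈ 2.00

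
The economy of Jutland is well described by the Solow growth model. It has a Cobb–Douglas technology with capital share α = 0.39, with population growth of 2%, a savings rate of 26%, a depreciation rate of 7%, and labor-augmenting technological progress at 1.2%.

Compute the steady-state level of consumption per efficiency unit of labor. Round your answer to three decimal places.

c* = 1.346

Steady state requires s·f(k) = (n + g + δ)·k, i.e. s·k^α = (n + g + δ)·k.
Dividing both sides by k: k^(1−α) = s / (n + g + δ).
k^0.61 = 0.26 / (0.020 + 0.012 + 0.070) = 0.26 / 0.102 = 2.5490
k* = 2.5490^(1/0.61) ≈ 4.6364
y* = (k*)^α = 4.6364^0.39 ≈ 1.8189
c* = (1 − s)·y* = (1 − 0.26) × 1.8189 ≈ 1.3460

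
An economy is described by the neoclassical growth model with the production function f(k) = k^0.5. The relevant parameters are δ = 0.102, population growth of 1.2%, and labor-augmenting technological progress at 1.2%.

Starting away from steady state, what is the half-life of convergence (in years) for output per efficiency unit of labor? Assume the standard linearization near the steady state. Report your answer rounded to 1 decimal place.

Near the steady state the convergence rate is λ = (1 − α)(n + g + δ).
λ = (1 − 0.5) × 0.126 = 0.5 × 0.126 = 0.0630
Half-life = ln 2 / λ = 0.6931 / 0.0630 ≈ 11.00 years

half-life ≈ 11.0 years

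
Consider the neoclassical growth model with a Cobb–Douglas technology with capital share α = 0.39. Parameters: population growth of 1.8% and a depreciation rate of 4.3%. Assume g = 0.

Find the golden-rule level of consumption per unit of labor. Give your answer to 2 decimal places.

At the golden rule, f'(k) = n + δ, so α·k^(α−1) = n + δ and k_gold = (α/(n + δ))^(1/(1−α)).
k_gold = (0.39/0.061)^(1/0.61) = 6.3934^1.6393 ≈ 20.9332
c_gold = f(k_gold) − (n + δ)·k_gold = 3.2744 − 0.061×20.9332 ≈ 1.9975

c_gold ≈ 2.00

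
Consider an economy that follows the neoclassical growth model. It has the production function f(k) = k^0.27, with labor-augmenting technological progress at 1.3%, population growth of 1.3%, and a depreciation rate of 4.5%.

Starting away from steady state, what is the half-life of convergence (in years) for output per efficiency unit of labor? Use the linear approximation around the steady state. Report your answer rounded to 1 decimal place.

Near the steady state the convergence rate is λ = (1 − α)(n + g + δ).
λ = (1 − 0.27) × 0.071 = 0.73 × 0.071 = 0.05183
Half-life = ln 2 / λ = 0.6931 / 0.05183 ≈ 13.37 years

t_½ ≈ 13.4 years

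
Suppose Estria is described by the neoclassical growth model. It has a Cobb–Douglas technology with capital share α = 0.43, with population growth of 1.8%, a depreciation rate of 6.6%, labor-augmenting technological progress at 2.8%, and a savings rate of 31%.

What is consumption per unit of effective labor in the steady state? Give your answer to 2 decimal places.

In steady state, investment equals break-even investment: s·k^α = (n + g + δ)·k.
Rearranging, k^(1−α) = s / (n + g + δ).
k^0.57 = 0.31 / (0.018 + 0.028 + 0.066) = 0.31 / 0.112 = 2.7679
k* = 2.7679^(1/0.57) ≈ 5.9663
y* = (k*)^α = 5.9663^0.43 ≈ 2.1555
c* = (1 − s)·y* = (1 − 0.31) × 2.1555 ≈ 1.4873

c* = 1.49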